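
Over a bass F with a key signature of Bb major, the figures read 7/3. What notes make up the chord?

The written figures 7/3 are shorthand for 7/5/3: the 5 is implied.
A third above F in this key is A.
A fifth above F in this key is C.
A seventh above F in this key is Eb.
Together with the bass F, this spells F dominant seventh in root position.

F, A, C, Eb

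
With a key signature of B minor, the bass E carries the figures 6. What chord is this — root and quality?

The figures 6 indicate a triad in first inversion.
In first inversion the root lies a sixth above the bass: a sixth above E in B minor is C#.
The chord tones are E, G, C#, giving C# diminished.

C# diminished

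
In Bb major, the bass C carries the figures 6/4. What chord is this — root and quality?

The figures 6/4 indicate a triad in second inversion.
In second inversion the root lies a fourth above the bass: a fourth above C in Bb major is F.
The chord tones are C, F, A, giving F major.

F major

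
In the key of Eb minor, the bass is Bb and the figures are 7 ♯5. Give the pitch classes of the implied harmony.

Bb, Db, F#, Ab

The written figures 7 ♯5 are shorthand for 7/5/3: the 3 is implied.
A third above Bb in this key is Db.
A fifth above Bb in this key is F, raised to F# by the sharp.
A seventh above Bb in this key is Ab.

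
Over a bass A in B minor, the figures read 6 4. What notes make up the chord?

A fourth above A in this key is D.
A sixth above A in this key is F#.
Together with the bass A, this spells D major in second inversion.

A, D, F#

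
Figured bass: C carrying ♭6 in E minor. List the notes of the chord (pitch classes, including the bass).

The written figures ♭6 are shorthand for 6/3: the 3 is implied.
A third above C in this key is E.
A sixth above C in this key is A, lowered to Ab by the flat.
Together with the bass C, this spells Ab augmented in first inversion.

C, E, Ab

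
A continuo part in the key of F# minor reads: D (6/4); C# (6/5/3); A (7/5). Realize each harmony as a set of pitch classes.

D (6/4): D, G#, B.
C# (6/5/3): C#, E, G#, A.
A (7/5/3): A, C#, E, G#.

D, G#, B | C#, E, G#, A | A, C#, E, G#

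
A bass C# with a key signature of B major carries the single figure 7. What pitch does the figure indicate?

Counting 6 letter steps above C# lands on B; in B major, that letter is B.

B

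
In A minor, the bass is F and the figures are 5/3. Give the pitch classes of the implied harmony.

A third above F in this key is A.
A fifth above F in this key is C.
Together with the bass F, this spells F major in root position.

F, A, C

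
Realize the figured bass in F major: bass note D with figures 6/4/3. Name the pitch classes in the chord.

A third above D in this key is F.
A fourth above D in this key is G.
A sixth above D in this key is Bb.
Together with the bass D, this spells G minor seventh in second inversion.

D, F, G, Bb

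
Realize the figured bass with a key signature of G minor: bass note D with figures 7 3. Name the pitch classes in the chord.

The written figures 7 3 are shorthand for 7/5/3: the 5 is implied.
A third above D in this key is F.
A fifth above D in this key is A.
A seventh above D in this key is C.
Together with the bass D, this spells D minor seventh in root position.

D, F, A, C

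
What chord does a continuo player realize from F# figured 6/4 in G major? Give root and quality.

B minor

The figures 6/4 indicate a triad in second inversion.
In second inversion the root lies a fourth above the bass: a fourth above F# in G major is B.
The chord tones are F#, B, D, giving B minor.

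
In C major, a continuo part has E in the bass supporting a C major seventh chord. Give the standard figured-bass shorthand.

E is the third of C major seventh, so the chord is in first inversion.
A seventh chord in first inversion is figured 6/5/3, conventionally abbreviated 6/5.

6/5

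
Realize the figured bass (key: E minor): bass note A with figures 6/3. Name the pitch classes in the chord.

A, C, F#

A third above A in this key is C.
A sixth above A in this key is F#.
Together with the bass A, this spells F# diminished in first inversion.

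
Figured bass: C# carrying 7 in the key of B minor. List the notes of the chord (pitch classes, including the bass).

C#, E, G, B

The written figures 7 are shorthand for 7/5/3: the 5/3 are implied.
A third above C# in this key is E.
A fifth above C# in this key is G.
A seventh above C# in this key is B.
Together with the bass C#, this spells C# half-diminished seventh in root position.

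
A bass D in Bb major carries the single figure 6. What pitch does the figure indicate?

Counting 5 letter steps above D lands on B; in Bb major, that letter is Bb.

Bb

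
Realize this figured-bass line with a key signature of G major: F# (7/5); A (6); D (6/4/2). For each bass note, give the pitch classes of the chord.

F#, A, C, E | A, C, F# | D, E, G, B

F# (7/5/3): F#, A, C, E.
A (6/3): A, C, F#.
D (6/4/2): D, E, G, B.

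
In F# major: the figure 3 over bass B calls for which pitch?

Counting 2 letter steps above B lands on D; in F# major, that letter is D#.

D#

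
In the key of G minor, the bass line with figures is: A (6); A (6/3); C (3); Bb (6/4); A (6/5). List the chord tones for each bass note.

A (6/3): A, C, F.
A (6/3): A, C, F.
C (5/3): C, Eb, G.
Bb (6/4): Bb, Eb, G.
A (6/5/3): A, C, Eb, F.

A, C, F | A, C, F | C, Eb, G | Bb, Eb, G | A, C, Eb, F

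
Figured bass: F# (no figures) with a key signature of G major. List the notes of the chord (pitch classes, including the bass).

An unfigured bass implies 5/3.
A third above F# in this key is A.
A fifth above F# in this key is C.
Together with the bass F#, this spells F# diminished in root position.

F#, A, C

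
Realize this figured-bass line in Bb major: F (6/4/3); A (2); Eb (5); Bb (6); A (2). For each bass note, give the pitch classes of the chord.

F, A, Bb, D | A, Bb, D, F | Eb, G, Bb | Bb, D, G | A, Bb, D, F

F (6/4/3): F, A, Bb, D.
A (6/4/2): A, Bb, D, F.
Eb (5/3): Eb, G, Bb.
Bb (6/3): Bb, D, G.
A (6/4/2): A, Bb, D, F.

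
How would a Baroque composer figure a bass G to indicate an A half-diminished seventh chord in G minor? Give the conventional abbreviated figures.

G is the seventh of A half-diminished seventh, so the chord is in third inversion.
A seventh chord in third inversion is figured 6/4/2, conventionally abbreviated 4/2.

4/2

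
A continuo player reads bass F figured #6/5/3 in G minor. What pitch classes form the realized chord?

A third above F in this key is A.
A fifth above F in this key is C.
A sixth above F in this key is D, raised to D# by the sharp.

F, A, C, D#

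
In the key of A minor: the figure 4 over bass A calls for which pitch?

D

Counting 3 letter steps above A lands on D; in A minor, that letter is D.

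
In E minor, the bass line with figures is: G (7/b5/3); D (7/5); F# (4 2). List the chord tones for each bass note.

G (7/b5/3): G, B, Db, F#.
D (7/5/3): D, F#, A, C.
F# (6/4/2): F#, G, B, D.

G, B, Db, F# | D, F#, A, C | F#, G, B, D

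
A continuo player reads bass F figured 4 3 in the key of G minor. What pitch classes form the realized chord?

F, A, Bb, D

The written figures 4 3 are shorthand for 6/4/3: the 6 is implied.
A third above F in this key is A.
A fourth above F in this key is Bb.
A sixth above F in this key is D.
Together with the bass F, this spells Bb major seventh in second inversion.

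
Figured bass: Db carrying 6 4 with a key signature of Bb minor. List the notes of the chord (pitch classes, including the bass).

A fourth above Db in this key is Gb.
A sixth above Db in this key is Bb.
Together with the bass Db, this spells Gb major in second inversion.

Db, Gb, Bb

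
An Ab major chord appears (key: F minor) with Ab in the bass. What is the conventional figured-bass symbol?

Ab is the root of Ab major, so the chord is in root position.
A triad in root position is figured 5/3, conventionally abbreviated (no figures — root-position triad).

no figures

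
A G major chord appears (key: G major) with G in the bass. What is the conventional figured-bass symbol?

G is the root of G major, so the chord is in root position.
A triad in root position is figured 5/3, conventionally abbreviated (no figures — root-position triad).

no figures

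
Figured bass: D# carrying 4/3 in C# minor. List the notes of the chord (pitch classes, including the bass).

D#, F#, G#, B

The written figures 4/3 are shorthand for 6/4/3: the 6 is implied.
A third above D# in this key is F#.
A fourth above D# in this key is G#.
A sixth above D# in this key is B.
Together with the bass D#, this spells G# minor seventh in second inversion.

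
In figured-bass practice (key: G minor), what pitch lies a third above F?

Counting 2 letter steps above F lands on A; in G minor, that letter is A.

A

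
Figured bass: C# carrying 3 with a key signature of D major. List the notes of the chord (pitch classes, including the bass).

C#, E, G

The written figures 3 are shorthand for 5/3: the 5 is implied.
A third above C# in this key is E.
A fifth above C# in this key is G.
Together with the bass C#, this spells C# diminished in root position.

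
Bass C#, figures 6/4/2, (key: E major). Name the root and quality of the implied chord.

D# half-diminished seventh

The figures 6/4/2 indicate a seventh chord in third inversion.
In third inversion the root lies a second above the bass: a second above C# in E major is D#.
The chord tones are C#, D#, F#, A, giving D# half-diminished seventh.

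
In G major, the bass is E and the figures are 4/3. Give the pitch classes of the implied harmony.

E, G, A, C

The written figures 4/3 are shorthand for 6/4/3: the 6 is implied.
A third above E in this key is G.
A fourth above E in this key is A.
A sixth above E in this key is C.
Together with the bass E, this spells A minor seventh in second inversion.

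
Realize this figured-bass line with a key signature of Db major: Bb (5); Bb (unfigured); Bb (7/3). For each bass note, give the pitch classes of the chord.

Bb (5/3): Bb, Db, F.
Bb (5/3): Bb, Db, F.
Bb (7/5/3): Bb, Db, F, Ab.

Bb, Db, F | Bb, Db, F | Bb, Db, F, Ab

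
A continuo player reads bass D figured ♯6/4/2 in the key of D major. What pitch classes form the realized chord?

D, E, G, B#

A second above D in this key is E.
A fourth above D in this key is G.
A sixth above D in this key is B, raised to B# by the sharp.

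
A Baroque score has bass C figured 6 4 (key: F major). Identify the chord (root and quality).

The figures 6 4 indicate a triad in second inversion.
In second inversion the root lies a fourth above the bass: a fourth above C in F major is F.
The chord tones are C, F, A, giving F major.

F major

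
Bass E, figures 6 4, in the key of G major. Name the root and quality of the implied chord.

The figures 6 4 indicate a triad in second inversion.
In second inversion the root lies a fourth above the bass: a fourth above E in G major is A.
The chord tones are E, A, C, giving A minor.

A minor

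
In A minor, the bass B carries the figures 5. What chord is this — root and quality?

B diminished

The figures 5 indicate a triad in root position.
In root position the bass is the root, so the root is B.
The chord tones are B, D, F, giving B diminished.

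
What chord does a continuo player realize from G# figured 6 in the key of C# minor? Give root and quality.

The figures 6 indicate a triad in first inversion.
In first inversion the root lies a sixth above the bass: a sixth above G# in C# minor is E.
The chord tones are G#, B, E, giving E major.

E major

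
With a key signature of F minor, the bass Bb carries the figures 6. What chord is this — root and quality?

The figures 6 indicate a triad in first inversion.
In first inversion the root lies a sixth above the bass: a sixth above Bb in F minor is G.
The chord tones are Bb, Db, G, giving G diminished.

G diminished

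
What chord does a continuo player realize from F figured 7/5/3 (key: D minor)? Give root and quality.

The figures 7/5/3 indicate a seventh chord in root position.
In root position the bass is the root, so the root is F.
The chord tones are F, A, C, E, giving F major seventh.

F major seventh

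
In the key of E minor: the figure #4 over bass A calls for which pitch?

D#

Counting 3 letter steps above A lands on D; in E minor, that letter is D.
The #4 figure raises it a semitone, giving D#.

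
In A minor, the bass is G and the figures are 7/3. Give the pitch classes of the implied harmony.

G, B, D, F

The written figures 7/3 are shorthand for 7/5/3: the 5 is implied.
A third above G in this key is B.
A fifth above G in this key is D.
A seventh above G in this key is F.
Together with the bass G, this spells G dominant seventh in root position.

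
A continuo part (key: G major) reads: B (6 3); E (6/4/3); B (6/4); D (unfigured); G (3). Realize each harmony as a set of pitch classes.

B (6/3): B, D, G.
E (6/4/3): E, G, A, C.
B (6/4): B, E, G.
D (5/3): D, F#, A.
G (5/3): G, B, D.

B, D, G | E, G, A, C | B, E, G | D, F#, A | G, B, D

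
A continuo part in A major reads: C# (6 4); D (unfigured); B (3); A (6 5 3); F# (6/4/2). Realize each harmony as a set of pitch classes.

C# (6/4): C#, F#, A.
D (5/3): D, F#, A.
B (5/3): B, D, F#.
A (6/5/3): A, C#, E, F#.
F# (6/4/2): F#, G#, B, D.

C#, F#, A | D, F#, A | B, D, F# | A, C#, E, F# | F#, G#, B, D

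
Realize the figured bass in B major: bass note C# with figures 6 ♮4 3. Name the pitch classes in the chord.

A third above C# in this key is E.
A fourth above C# in this key is F#, made natural (F) by the ♮ figure.
A sixth above C# in this key is A#.

C#, E, F, A#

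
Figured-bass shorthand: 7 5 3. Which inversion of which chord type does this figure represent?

Intervals of 7/5/3 above the bass form a seventh chord; the bass is the root, so this is root position.

seventh chord, root position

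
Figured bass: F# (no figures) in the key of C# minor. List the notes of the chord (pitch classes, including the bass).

An unfigured bass implies 5/3.
A third above F# in this key is A.
A fifth above F# in this key is C#.
Together with the bass F#, this spells F# minor in root position.

F#, A, C#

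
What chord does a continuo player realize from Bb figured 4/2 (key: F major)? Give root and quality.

The figures 4/2 indicate a seventh chord in third inversion.
In third inversion the root lies a second above the bass: a second above Bb in F major is C.
The chord tones are Bb, C, E, G, giving C dominant seventh.

C dominant seventh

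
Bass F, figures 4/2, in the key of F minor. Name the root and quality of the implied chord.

The figures 4/2 indicate a seventh chord in third inversion.
In third inversion the root lies a second above the bass: a second above F in F minor is G.
The chord tones are F, G, Bb, Db, giving G half-diminished seventh.

G half-diminished seventh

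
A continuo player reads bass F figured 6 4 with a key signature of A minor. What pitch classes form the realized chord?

A fourth above F in this key is B.
A sixth above F in this key is D.
Together with the bass F, this spells B diminished in second inversion.

F, B, D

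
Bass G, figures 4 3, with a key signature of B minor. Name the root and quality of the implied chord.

C# half-diminished seventh

The figures 4 3 indicate a seventh chord in second inversion.
In second inversion the root lies a fourth above the bass: a fourth above G in B minor is C#.
The chord tones are G, B, C#, E, giving C# half-diminished seventh.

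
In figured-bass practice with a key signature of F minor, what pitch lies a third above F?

Counting 2 letter steps above F lands on A; in F minor, that letter is Ab.

Ab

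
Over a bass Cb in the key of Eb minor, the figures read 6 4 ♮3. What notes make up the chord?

Cb, E, F, Ab

A third above Cb in this key is Eb, made natural (E) by the ♮ figure.
A fourth above Cb in this key is F.
A sixth above Cb in this key is Ab.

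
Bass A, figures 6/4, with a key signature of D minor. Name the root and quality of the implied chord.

D minor

The figures 6/4 indicate a triad in second inversion.
In second inversion the root lies a fourth above the bass: a fourth above A in D minor is D.
The chord tones are A, D, F, giving D minor.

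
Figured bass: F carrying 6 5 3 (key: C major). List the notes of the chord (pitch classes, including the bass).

F, A, C, D

A third above F in this key is A.
A fifth above F in this key is C.
A sixth above F in this key is D.
Together with the bass F, this spells D minor seventh in first inversion.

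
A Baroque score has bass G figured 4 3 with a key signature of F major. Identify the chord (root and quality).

C dominant seventh

The figures 4 3 indicate a seventh chord in second inversion.
In second inversion the root lies a fourth above the bass: a fourth above G in F major is C.
The chord tones are G, Bb, C, E, giving C dominant seventh.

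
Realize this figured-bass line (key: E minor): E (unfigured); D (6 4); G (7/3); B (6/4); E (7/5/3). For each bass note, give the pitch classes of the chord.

E, G, B | D, G, B | G, B, D, F# | B, E, G | E, G, B, D

E (5/3): E, G, B.
D (6/4): D, G, B.
G (7/5/3): G, B, D, F#.
B (6/4): B, E, G.
E (7/5/3): E, G, B, D.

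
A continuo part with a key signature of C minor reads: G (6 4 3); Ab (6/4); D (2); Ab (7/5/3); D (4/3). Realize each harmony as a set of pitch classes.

G (6/4/3): G, Bb, C, Eb.
Ab (6/4): Ab, D, F.
D (6/4/2): D, Eb, G, Bb.
Ab (7/5/3): Ab, C, Eb, G.
D (6/4/3): D, F, G, Bb.

G, Bb, C, Eb | Ab, D, F | D, Eb, G, Bb | Ab, C, Eb, G | D, F, G, Bb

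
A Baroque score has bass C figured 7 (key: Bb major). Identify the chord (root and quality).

The figures 7 indicate a seventh chord in root position.
In root position the bass is the root, so the root is C.
The chord tones are C, Eb, G, Bb, giving C minor seventh.

C minor seventh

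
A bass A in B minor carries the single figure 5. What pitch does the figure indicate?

E

Counting 4 letter steps above A lands on E; in B minor, that letter is E.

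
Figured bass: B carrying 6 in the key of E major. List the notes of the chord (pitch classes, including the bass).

The written figures 6 are shorthand for 6/3: the 3 is implied.
A third above B in this key is D#.
A sixth above B in this key is G#.
Together with the bass B, this spells G# minor in first inversion.

B, D#, G#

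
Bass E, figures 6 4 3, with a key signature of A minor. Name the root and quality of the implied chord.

A minor seventh

The figures 6 4 3 indicate a seventh chord in second inversion.
In second inversion the root lies a fourth above the bass: a fourth above E in A minor is A.
The chord tones are E, G, A, C, giving A minor seventh.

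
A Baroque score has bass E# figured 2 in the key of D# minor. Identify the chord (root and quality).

F# major seventh

The figures 2 indicate a seventh chord in third inversion.
In third inversion the root lies a second above the bass: a second above E# in D# minor is F#.
The chord tones are E#, F#, A#, C#, giving F# major seventh.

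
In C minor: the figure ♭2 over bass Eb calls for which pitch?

Counting 1 letter step above Eb lands on F; in C minor, that letter is F.
The b2 figure lowers it a semitone, giving Fb.

Fb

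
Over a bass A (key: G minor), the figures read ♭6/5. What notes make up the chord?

A, C, Eb, Fb

The written figures ♭6/5 are shorthand for 6/5/3: the 3 is implied.
A third above A in this key is C.
A fifth above A in this key is Eb.
A sixth above A in this key is F, lowered to Fb by the flat.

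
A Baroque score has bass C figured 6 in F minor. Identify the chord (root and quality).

Ab major

The figures 6 indicate a triad in first inversion.
In first inversion the root lies a sixth above the bass: a sixth above C in F minor is Ab.
The chord tones are C, Eb, Ab, giving Ab major.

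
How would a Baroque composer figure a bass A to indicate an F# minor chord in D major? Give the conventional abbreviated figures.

6

A is the third of F# minor, so the chord is in first inversion.
A triad in first inversion is figured 6/3, conventionally abbreviated 6.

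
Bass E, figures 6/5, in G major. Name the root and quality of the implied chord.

The figures 6/5 indicate a seventh chord in first inversion.
In first inversion the root lies a sixth above the bass: a sixth above E in G major is C.
The chord tones are E, G, B, C, giving C major seventh.

C major seventh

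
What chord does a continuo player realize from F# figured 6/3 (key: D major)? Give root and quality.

The figures 6/3 indicate a triad in first inversion.
In first inversion the root lies a sixth above the bass: a sixth above F# in D major is D.
The chord tones are F#, A, D, giving D major.

D major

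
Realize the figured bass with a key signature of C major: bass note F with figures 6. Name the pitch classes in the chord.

The written figures 6 are shorthand for 6/3: the 3 is implied.
A third above F in this key is A.
A sixth above F in this key is D.
Together with the bass F, this spells D minor in first inversion.

F, A, D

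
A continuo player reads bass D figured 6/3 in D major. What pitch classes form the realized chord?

D, F#, B

A third above D in this key is F#.
A sixth above D in this key is B.
Together with the bass D, this spells B minor in first inversion.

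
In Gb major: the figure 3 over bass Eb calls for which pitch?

Gb

Counting 2 letter steps above Eb lands on G; in Gb major, that letter is Gb.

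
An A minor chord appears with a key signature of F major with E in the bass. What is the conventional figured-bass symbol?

E is the fifth of A minor, so the chord is in second inversion.
A triad in second inversion is figured 6/4, conventionally abbreviated 6/4.

6/4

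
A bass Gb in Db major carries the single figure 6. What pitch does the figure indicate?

Eb

Counting 5 letter steps above Gb lands on E; in Db major, that letter is Eb.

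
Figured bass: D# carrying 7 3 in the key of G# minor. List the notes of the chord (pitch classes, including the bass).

The written figures 7 3 are shorthand for 7/5/3: the 5 is implied.
A third above D# in this key is F#.
A fifth above D# in this key is A#.
A seventh above D# in this key is C#.
Together with the bass D#, this spells D# minor seventh in root position.

D#, F#, A#, C#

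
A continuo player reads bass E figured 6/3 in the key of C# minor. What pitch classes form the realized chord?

E, G#, C#

A third above E in this key is G#.
A sixth above E in this key is C#.
Together with the bass E, this spells C# minor in first inversion.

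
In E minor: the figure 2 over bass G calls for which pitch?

A

Counting 1 letter step above G lands on A; in E minor, that letter is A.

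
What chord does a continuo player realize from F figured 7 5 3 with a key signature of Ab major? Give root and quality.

F minor seventh

The figures 7 5 3 indicate a seventh chord in root position.
In root position the bass is the root, so the root is F.
The chord tones are F, Ab, C, Eb, giving F minor seventh.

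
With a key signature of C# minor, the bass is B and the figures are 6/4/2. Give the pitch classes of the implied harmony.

A second above B in this key is C#.
A fourth above B in this key is E.
A sixth above B in this key is G#.
Together with the bass B, this spells C# minor seventh in third inversion.

B, C#, E, G#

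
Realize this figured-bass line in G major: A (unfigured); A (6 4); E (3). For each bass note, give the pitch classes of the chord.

A (5/3): A, C, E.
A (6/4): A, D, F#.
E (5/3): E, G, B.

A, C, E | A, D, F# | E, G, B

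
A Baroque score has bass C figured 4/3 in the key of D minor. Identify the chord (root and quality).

F major seventh

The figures 4/3 indicate a seventh chord in second inversion.
In second inversion the root lies a fourth above the bass: a fourth above C in D minor is F.
The chord tones are C, E, F, A, giving F major seventh.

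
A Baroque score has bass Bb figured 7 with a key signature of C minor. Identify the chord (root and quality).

The figures 7 indicate a seventh chord in root position.
In root position the bass is the root, so the root is Bb.
The chord tones are Bb, D, F, Ab, giving Bb dominant seventh.

Bb dominant seventh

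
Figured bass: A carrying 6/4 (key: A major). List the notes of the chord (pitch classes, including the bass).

A fourth above A in this key is D.
A sixth above A in this key is F#.
Together with the bass A, this spells D major in second inversion.

A, D, F#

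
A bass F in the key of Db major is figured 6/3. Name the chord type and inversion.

triad, first inversion

Intervals of 6/3 above the bass form a triad; the bass is the third, so this is first inversion.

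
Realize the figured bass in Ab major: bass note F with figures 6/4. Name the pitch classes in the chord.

F, Bb, Db

A fourth above F in this key is Bb.
A sixth above F in this key is Db.
Together with the bass F, this spells Bb minor in second inversion.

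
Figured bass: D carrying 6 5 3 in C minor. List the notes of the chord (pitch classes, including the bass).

A third above D in this key is F.
A fifth above D in this key is Ab.
A sixth above D in this key is Bb.
Together with the bass D, this spells Bb dominant seventh in first inversion.

D, F, Ab, Bb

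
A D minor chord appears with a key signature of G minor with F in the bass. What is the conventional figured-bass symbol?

F is the third of D minor, so the chord is in first inversion.
A triad in first inversion is figured 6/3, conventionally abbreviated 6.

6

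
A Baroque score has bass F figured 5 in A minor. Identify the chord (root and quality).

The figures 5 indicate a triad in root position.
In root position the bass is the root, so the root is F.
The chord tones are F, A, C, giving F major.

F major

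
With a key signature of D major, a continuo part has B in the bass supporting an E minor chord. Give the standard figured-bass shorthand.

6/4

B is the fifth of E minor, so the chord is in second inversion.
A triad in second inversion is figured 6/4, conventionally abbreviated 6/4.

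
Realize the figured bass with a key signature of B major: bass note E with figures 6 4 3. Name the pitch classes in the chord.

E, G#, A#, C#

A third above E in this key is G#.
A fourth above E in this key is A#.
A sixth above E in this key is C#.
Together with the bass E, this spells A# half-diminished seventh in second inversion.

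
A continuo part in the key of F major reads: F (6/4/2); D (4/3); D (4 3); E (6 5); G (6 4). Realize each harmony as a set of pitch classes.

F, G, Bb, D | D, F, G, Bb | D, F, G, Bb | E, G, Bb, C | G, C, E

F (6/4/2): F, G, Bb, D.
D (6/4/3): D, F, G, Bb.
D (6/4/3): D, F, G, Bb.
E (6/5/3): E, G, Bb, C.
G (6/4): G, C, E.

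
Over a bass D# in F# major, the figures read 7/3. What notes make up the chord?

D#, F#, A#, C#

The written figures 7/3 are shorthand for 7/5/3: the 5 is implied.
A third above D# in this key is F#.
A fifth above D# in this key is A#.
A seventh above D# in this key is C#.
Together with the bass D#, this spells D# minor seventh in root position.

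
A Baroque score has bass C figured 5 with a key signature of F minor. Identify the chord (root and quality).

The figures 5 indicate a triad in root position.
In root position the bass is the root, so the root is C.
The chord tones are C, Eb, G, giving C minor.

C minor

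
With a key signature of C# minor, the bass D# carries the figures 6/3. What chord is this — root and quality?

The figures 6/3 indicate a triad in first inversion.
In first inversion the root lies a sixth above the bass: a sixth above D# in C# minor is B.
The chord tones are D#, F#, B, giving B major.

B major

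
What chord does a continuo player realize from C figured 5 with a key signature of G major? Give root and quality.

The figures 5 indicate a triad in root position.
In root position the bass is the root, so the root is C.
The chord tones are C, E, G, giving C major.

C major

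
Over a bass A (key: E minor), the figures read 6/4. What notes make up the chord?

A fourth above A in this key is D.
A sixth above A in this key is F#.
Together with the bass A, this spells D major in second inversion.

A, D, F#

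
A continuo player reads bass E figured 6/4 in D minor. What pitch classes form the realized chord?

E, A, C

A fourth above E in this key is A.
A sixth above E in this key is C.
Together with the bass E, this spells A minor in second inversion.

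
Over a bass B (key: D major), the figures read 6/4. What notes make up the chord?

B, E, G

A fourth above B in this key is E.
A sixth above B in this key is G.
Together with the bass B, this spells E minor in second inversion.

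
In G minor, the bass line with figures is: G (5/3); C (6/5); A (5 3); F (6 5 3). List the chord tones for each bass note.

G (5/3): G, Bb, D.
C (6/5/3): C, Eb, G, A.
A (5/3): A, C, Eb.
F (6/5/3): F, A, C, D.

G, Bb, D | C, Eb, G, A | A, C, Eb | F, A, C, D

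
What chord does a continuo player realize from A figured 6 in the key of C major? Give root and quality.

The figures 6 indicate a triad in first inversion.
In first inversion the root lies a sixth above the bass: a sixth above A in C major is F.
The chord tones are A, C, F, giving F major.

F major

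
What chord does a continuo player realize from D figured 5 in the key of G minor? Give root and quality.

The figures 5 indicate a triad in root position.
In root position the bass is the root, so the root is D.
The chord tones are D, F, A, giving D minor.

D minor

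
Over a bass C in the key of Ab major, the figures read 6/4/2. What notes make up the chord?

C, Db, F, Ab

A second above C in this key is Db.
A fourth above C in this key is F.
A sixth above C in this key is Ab.
Together with the bass C, this spells Db major seventh in third inversion.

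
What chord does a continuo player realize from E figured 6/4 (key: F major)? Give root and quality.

The figures 6/4 indicate a triad in second inversion.
In second inversion the root lies a fourth above the bass: a fourth above E in F major is A.
The chord tones are E, A, C, giving A minor.

A minor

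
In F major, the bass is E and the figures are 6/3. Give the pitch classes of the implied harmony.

E, G, C

A third above E in this key is G.
A sixth above E in this key is C.
Together with the bass E, this spells C major in first inversion.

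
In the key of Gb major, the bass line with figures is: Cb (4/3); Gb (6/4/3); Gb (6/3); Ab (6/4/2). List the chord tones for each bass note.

Cb (6/4/3): Cb, Eb, F, Ab.
Gb (6/4/3): Gb, Bb, Cb, Eb.
Gb (6/3): Gb, Bb, Eb.
Ab (6/4/2): Ab, Bb, Db, F.

Cb, Eb, F, Ab | Gb, Bb, Cb, Eb | Gb, Bb, Eb | Ab, Bb, Db, F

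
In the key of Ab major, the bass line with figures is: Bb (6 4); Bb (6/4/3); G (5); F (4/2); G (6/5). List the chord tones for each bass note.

Bb (6/4): Bb, Eb, G.
Bb (6/4/3): Bb, Db, Eb, G.
G (5/3): G, Bb, Db.
F (6/4/2): F, G, Bb, Db.
G (6/5/3): G, Bb, Db, Eb.

Bb, Eb, G | Bb, Db, Eb, G | G, Bb, Db | F, G, Bb, Db | G, Bb, Db, Eb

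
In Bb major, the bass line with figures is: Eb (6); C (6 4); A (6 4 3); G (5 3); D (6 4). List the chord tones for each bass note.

Eb, G, C | C, F, A | A, C, D, F | G, Bb, D | D, G, Bb

Eb (6/3): Eb, G, C.
C (6/4): C, F, A.
A (6/4/3): A, C, D, F.
G (5/3): G, Bb, D.
D (6/4): D, G, Bb.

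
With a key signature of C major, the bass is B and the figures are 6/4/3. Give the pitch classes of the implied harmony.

B, D, E, G

A third above B in this key is D.
A fourth above B in this key is E.
A sixth above B in this key is G.
Together with the bass B, this spells E minor seventh in second inversion.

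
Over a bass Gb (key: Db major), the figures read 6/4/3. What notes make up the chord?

A third above Gb in this key is Bb.
A fourth above Gb in this key is C.
A sixth above Gb in this key is Eb.
Together with the bass Gb, this spells C half-diminished seventh in second inversion.

Gb, Bb, C, Eb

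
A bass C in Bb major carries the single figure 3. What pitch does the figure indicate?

Eb

Counting 2 letter steps above C lands on E; in Bb major, that letter is Eb.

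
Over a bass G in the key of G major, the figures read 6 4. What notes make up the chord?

G, C, E

A fourth above G in this key is C.
A sixth above G in this key is E.
Together with the bass G, this spells C major in second inversion.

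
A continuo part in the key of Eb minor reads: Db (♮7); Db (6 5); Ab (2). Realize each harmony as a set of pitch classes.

Db, F, Ab, C | Db, F, Ab, Bb | Ab, Bb, Db, F

Db (♮7/5/3): Db, F, Ab, C.
Db (6/5/3): Db, F, Ab, Bb.
Ab (6/4/2): Ab, Bb, Db, F.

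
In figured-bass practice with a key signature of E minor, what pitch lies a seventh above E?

D

Counting 6 letter steps above E lands on D; in E minor, that letter is D.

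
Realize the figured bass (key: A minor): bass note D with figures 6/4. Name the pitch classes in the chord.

A fourth above D in this key is G.
A sixth above D in this key is B.
Together with the bass D, this spells G major in second inversion.

D, G, B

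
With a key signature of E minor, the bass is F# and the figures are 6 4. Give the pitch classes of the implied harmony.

A fourth above F# in this key is B.
A sixth above F# in this key is D.
Together with the bass F#, this spells B minor in second inversion.

F#, B, D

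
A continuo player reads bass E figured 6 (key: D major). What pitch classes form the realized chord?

E, G, C#

The written figures 6 are shorthand for 6/3: the 3 is implied.
A third above E in this key is G.
A sixth above E in this key is C#.
Together with the bass E, this spells C# diminished in first inversion.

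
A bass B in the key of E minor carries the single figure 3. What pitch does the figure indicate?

D

Counting 2 letter steps above B lands on D; in E minor, that letter is D.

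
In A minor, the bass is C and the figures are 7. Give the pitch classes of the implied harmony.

The written figures 7 are shorthand for 7/5/3: the 5/3 are implied.
A third above C in this key is E.
A fifth above C in this key is G.
A seventh above C in this key is B.
Together with the bass C, this spells C major seventh in root position.

C, E, G, B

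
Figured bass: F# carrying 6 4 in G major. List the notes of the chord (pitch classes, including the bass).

F#, B, D

A fourth above F# in this key is B.
A sixth above F# in this key is D.
Together with the bass F#, this spells B minor in second inversion.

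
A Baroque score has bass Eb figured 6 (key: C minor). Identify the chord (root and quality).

C minor

The figures 6 indicate a triad in first inversion.
In first inversion the root lies a sixth above the bass: a sixth above Eb in C minor is C.
The chord tones are Eb, G, C, giving C minor.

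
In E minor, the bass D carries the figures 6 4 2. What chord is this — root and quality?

The figures 6 4 2 indicate a seventh chord in third inversion.
In third inversion the root lies a second above the bass: a second above D in E minor is E.
The chord tones are D, E, G, B, giving E minor seventh.

E minor seventh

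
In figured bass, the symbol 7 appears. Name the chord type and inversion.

seventh chord, root position

7 is shorthand for 7/5/3.
Intervals of 7/5/3 above the bass form a seventh chord; the bass is the root, so this is root position.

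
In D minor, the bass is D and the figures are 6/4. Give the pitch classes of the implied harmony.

A fourth above D in this key is G.
A sixth above D in this key is Bb.
Together with the bass D, this spells G minor in second inversion.

D, G, Bb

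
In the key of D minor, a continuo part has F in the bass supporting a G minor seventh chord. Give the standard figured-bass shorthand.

F is the seventh of G minor seventh, so the chord is in third inversion.
A seventh chord in third inversion is figured 6/4/2, conventionally abbreviated 4/2.

4/2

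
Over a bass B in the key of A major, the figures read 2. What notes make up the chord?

B, C#, E, G#

The written figures 2 are shorthand for 6/4/2: the 6/4 are implied.
A second above B in this key is C#.
A fourth above B in this key is E.
A sixth above B in this key is G#.
Together with the bass B, this spells C# minor seventh in third inversion.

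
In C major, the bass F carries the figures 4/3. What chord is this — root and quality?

The figures 4/3 indicate a seventh chord in second inversion.
In second inversion the root lies a fourth above the bass: a fourth above F in C major is B.
The chord tones are F, A, B, D, giving B half-diminished seventh.

B half-diminished seventh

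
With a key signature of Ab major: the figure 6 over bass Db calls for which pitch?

Counting 5 letter steps above Db lands on B; in Ab major, that letter is Bb.

Bb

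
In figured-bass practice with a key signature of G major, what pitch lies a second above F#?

G

Counting 1 letter step above F# lands on G; in G major, that letter is G.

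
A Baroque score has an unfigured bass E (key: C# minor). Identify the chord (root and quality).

E major

An unfigured bass indicates a triad in root position.
In root position the bass is the root, so the root is E.
The chord tones are E, G#, B, giving E major.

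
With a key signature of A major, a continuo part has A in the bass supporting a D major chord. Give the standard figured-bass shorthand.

A is the fifth of D major, so the chord is in second inversion.
A triad in second inversion is figured 6/4, conventionally abbreviated 6/4.

6/4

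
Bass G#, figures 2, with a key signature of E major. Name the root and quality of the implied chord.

The figures 2 indicate a seventh chord in third inversion.
In third inversion the root lies a second above the bass: a second above G# in E major is A.
The chord tones are G#, A, C#, E, giving A major seventh.

A major seventh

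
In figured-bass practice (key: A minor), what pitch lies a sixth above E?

C

Counting 5 letter steps above E lands on C; in A minor, that letter is C.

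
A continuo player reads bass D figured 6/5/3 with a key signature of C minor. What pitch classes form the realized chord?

A third above D in this key is F.
A fifth above D in this key is Ab.
A sixth above D in this key is Bb.
Together with the bass D, this spells Bb dominant seventh in first inversion.

D, F, Ab, Bb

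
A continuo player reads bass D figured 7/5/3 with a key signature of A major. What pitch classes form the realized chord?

D, F#, A, C#

A third above D in this key is F#.
A fifth above D in this key is A.
A seventh above D in this key is C#.
Together with the bass D, this spells D major seventh in root position.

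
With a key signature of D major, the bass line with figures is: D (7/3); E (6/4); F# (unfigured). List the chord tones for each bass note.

D (7/5/3): D, F#, A, C#.
E (6/4): E, A, C#.
F# (5/3): F#, A, C#.

D, F#, A, C# | E, A, C# | F#, A, C#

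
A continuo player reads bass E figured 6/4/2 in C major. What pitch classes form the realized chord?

A second above E in this key is F.
A fourth above E in this key is A.
A sixth above E in this key is C.
Together with the bass E, this spells F major seventh in third inversion.

E, F, A, C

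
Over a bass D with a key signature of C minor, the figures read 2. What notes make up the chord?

The written figures 2 are shorthand for 6/4/2: the 6/4 are implied.
A second above D in this key is Eb.
A fourth above D in this key is G.
A sixth above D in this key is Bb.
Together with the bass D, this spells Eb major seventh in third inversion.

D, Eb, G, Bb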